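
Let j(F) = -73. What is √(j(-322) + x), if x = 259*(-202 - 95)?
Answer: 2*I*√19249 ≈ 277.48*I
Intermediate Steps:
x = -76923 (x = 259*(-297) = -76923)
√(j(-322) + x) = √(-73 - 76923) = √(-76996) = 2*I*√19249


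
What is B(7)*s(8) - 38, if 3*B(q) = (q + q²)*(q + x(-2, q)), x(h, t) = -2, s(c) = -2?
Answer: -674/3 ≈ -224.67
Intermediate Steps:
B(q) = (-2 + q)*(q + q²)/3 (B(q) = ((q + q²)*(q - 2))/3 = ((q + q²)*(-2 + q))/3 = ((-2 + q)*(q + q²))/3 = (-2 + q)*(q + q²)/3)
B(7)*s(8) - 38 = ((⅓)*7*(-2 + 7² - 1*7))*(-2) - 38 = ((⅓)*7*(-2 + 49 - 7))*(-2) - 38 = ((⅓)*7*40)*(-2) - 38 = (280/3)*(-2) - 38 = -560/3 - 38 = -674/3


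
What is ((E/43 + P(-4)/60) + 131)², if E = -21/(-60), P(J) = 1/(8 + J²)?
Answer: 65805631012489/3834086400 ≈ 17163.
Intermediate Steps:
E = 7/20 (E = -21*(-1/60) = 7/20 ≈ 0.35000)
((E/43 + P(-4)/60) + 131)² = (((7/20)/43 + 1/((8 + (-4)²)*60)) + 131)² = (((7/20)*(1/43) + (1/60)/(8 + 16)) + 131)² = ((7/860 + (1/60)/24) + 131)² = ((7/860 + (1/24)*(1/60)) + 131)² = ((7/860 + 1/1440) + 131)² = (547/61920 + 131)² = (8112067/61920)² = 65805631012489/3834086400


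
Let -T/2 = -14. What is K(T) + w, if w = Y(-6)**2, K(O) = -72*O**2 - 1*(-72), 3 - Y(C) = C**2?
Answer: -55287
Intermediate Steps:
T = 28 (T = -2*(-14) = 28)
Y(C) = 3 - C**2
K(O) = 72 - 72*O**2 (K(O) = -72*O**2 + 72 = 72 - 72*O**2)
w = 1089 (w = (3 - 1*(-6)**2)**2 = (3 - 1*36)**2 = (3 - 36)**2 = (-33)**2 = 1089)
K(T) + w = (72 - 72*28**2) + 1089 = (72 - 72*784) + 1089 = (72 - 56448) + 1089 = -56376 + 1089 = -55287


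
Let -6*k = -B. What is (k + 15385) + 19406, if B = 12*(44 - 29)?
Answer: 34821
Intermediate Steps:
B = 180 (B = 12*15 = 180)
k = 30 (k = -(-1)*180/6 = -1/6*(-180) = 30)
(k + 15385) + 19406 = (30 + 15385) + 19406 = 15415 + 19406 = 34821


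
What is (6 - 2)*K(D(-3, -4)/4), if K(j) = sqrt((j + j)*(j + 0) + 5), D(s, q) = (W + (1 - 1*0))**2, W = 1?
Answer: 4*sqrt(7) ≈ 10.583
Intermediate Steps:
D(s, q) = 4 (D(s, q) = (1 + (1 - 1*0))**2 = (1 + (1 + 0))**2 = (1 + 1)**2 = 2**2 = 4)
K(j) = sqrt(5 + 2*j**2) (K(j) = sqrt((2*j)*j + 5) = sqrt(2*j**2 + 5) = sqrt(5 + 2*j**2))
(6 - 2)*K(D(-3, -4)/4) = (6 - 2)*sqrt(5 + 2*(4/4)**2) = 4*sqrt(5 + 2*(4*(1/4))**2) = 4*sqrt(5 + 2*1**2) = 4*sqrt(5 + 2*1) = 4*sqrt(5 + 2) = 4*sqrt(7)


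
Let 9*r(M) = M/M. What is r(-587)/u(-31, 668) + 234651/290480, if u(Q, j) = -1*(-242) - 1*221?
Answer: 44639519/54900720 ≈ 0.81310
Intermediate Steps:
r(M) = ⅑ (r(M) = (M/M)/9 = (⅑)*1 = ⅑)
u(Q, j) = 21 (u(Q, j) = 242 - 221 = 21)
r(-587)/u(-31, 668) + 234651/290480 = (⅑)/21 + 234651/290480 = (⅑)*(1/21) + 234651*(1/290480) = 1/189 + 234651/290480 = 44639519/54900720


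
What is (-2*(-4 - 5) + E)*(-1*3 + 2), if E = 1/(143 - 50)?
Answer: -1675/93 ≈ -18.011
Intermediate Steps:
E = 1/93 ≈ 0.010753
(-2*(-4 - 5) + E)*(-1*3 + 2) = (-2*(-4 - 5) + 1/93)*(-1*3 + 2) = (-2*(-9) + 1/93)*(-3 + 2) = (18 + 1/93)*(-1) = (1675/93)*(-1) = -1675/93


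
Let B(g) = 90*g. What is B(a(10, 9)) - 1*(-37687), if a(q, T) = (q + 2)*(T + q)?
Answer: 58207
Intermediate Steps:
a(q, T) = (2 + q)*(T + q)
B(a(10, 9)) - 1*(-37687) = 90*(10² + 2*9 + 2*10 + 9*10) - 1*(-37687) = 90*(100 + 18 + 20 + 90) + 37687 = 90*228 + 37687 = 20520 + 37687 = 58207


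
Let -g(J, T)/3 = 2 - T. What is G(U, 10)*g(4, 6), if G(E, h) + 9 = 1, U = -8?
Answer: -96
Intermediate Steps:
G(E, h) = -8 (G(E, h) = -9 + 1 = -8)
g(J, T) = -6 + 3*T (g(J, T) = -3*(2 - T) = -6 + 3*T)
G(U, 10)*g(4, 6) = -8*(-6 + 3*6) = -8*(-6 + 18) = -8*12 = -96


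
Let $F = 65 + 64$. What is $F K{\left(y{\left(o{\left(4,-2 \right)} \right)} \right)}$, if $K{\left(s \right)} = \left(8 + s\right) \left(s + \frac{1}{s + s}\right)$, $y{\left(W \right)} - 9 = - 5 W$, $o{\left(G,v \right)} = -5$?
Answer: $\frac{6265917}{34} \approx 1.8429 \cdot 10^{5}$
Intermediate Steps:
$F = 129$
$y{\left(W \right)} = 9 - 5 W$
$K{\left(s \right)} = \left(8 + s\right) \left(s + \frac{1}{2 s}\right)$
$F K{\left(y{\left(o{\left(4,-2 \right)} \right)} \right)} = 129 \left(\frac{1}{2} + \left(9 - -25\right)^{2} + \frac{4}{9 - -25} + 8 \left(9 - -25\right)\right) = 129 \left(\frac{1}{2} + \left(9 + 25\right)^{2} + \frac{4}{9 + 25} + 8 \left(9 + 25\right)\right) = 129 \left(\frac{1}{2} + 34^{2} + \frac{4}{34} + 8 \cdot 34\right) = 129 \left(\frac{1}{2} + 1156 + 4 \cdot \frac{1}{34} + 272\right) = 129 \left(\frac{1}{2} + 1156 + \frac{2}{17} + 272\right) = 129 \cdot \frac{48573}{34} = \frac{6265917}{34}$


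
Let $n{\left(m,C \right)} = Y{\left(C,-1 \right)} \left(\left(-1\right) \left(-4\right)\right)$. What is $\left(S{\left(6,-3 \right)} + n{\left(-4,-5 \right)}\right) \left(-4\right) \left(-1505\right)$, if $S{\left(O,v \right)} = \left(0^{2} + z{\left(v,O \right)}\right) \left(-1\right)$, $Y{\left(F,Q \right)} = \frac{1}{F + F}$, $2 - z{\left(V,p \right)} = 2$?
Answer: $-2408$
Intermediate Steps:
$z{\left(V,p \right)} = 0$ ($z{\left(V,p \right)} = 2 - 2 = 0$)
$Y{\left(F,Q \right)} = \frac{1}{2 F}$
$S{\left(O,v \right)} = 0$ ($S{\left(O,v \right)} = \left(0^{2} + 0\right) \left(-1\right) = \left(0 + 0\right) \left(-1\right) = 0 \left(-1\right) = 0$)
$n{\left(m,C \right)} = \frac{2}{C}$ ($n{\left(m,C \right)} = \frac{1}{2 C} \left(\left(-1\right) \left(-4\right)\right) = \frac{1}{2 C} 4 = \frac{2}{C}$)
$\left(S{\left(6,-3 \right)} + n{\left(-4,-5 \right)}\right) \left(-4\right) \left(-1505\right) = \left(0 + \frac{2}{-5}\right) \left(-4\right) \left(-1505\right) = \left(0 + 2 \left(- \frac{1}{5}\right)\right) \left(-4\right) \left(-1505\right) = \left(0 - \frac{2}{5}\right) \left(-4\right) \left(-1505\right) = \left(- \frac{2}{5}\right) \left(-4\right) \left(-1505\right) = \frac{8}{5} \left(-1505\right) = -2408$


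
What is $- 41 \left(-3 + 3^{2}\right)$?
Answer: $-246$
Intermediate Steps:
$- 41 \left(-3 + 3^{2}\right) = - 41 \left(-3 + 9\right) = \left(-41\right) 6 = -246$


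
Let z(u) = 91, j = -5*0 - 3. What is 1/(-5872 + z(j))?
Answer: -1/5781 ≈ -0.00017298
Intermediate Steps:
j = -3 (j = 0 - 3 = -3)
1/(-5872 + z(j)) = 1/(-5872 + 91) = 1/(-5781) = -1/5781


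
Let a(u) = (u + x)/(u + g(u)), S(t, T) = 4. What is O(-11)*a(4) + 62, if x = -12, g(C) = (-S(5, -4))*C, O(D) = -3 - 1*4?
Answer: 172/3 ≈ 57.333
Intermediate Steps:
O(D) = -7 (O(D) = -3 - 4 = -7)
g(C) = -4*C (g(C) = (-1*4)*C = -4*C)
a(u) = -(-12 + u)/(3*u) (a(u) = (u - 12)/(u - 4*u) = (-12 + u)/((-3*u)) = (-12 + u)*(-1/(3*u)) = -(-12 + u)/(3*u))
O(-11)*a(4) + 62 = -7*(12 - 1*4)/(3*4) + 62 = -7*(12 - 4)/(3*4) + 62 = -7*8/(3*4) + 62 = -7*⅔ + 62 = -14/3 + 62 = 172/3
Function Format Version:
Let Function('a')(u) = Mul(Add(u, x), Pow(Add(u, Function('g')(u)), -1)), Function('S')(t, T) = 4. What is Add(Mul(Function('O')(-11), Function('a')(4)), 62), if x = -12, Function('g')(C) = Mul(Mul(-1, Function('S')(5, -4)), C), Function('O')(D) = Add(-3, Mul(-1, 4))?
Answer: Rational(172, 3) ≈ 57.333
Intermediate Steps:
Function('O')(D) = -7 (Function('O')(D) = Add(-3, -4) = -7)
Function('g')(C) = Mul(-4, C) (Function('g')(C) = Mul(Mul(-1, 4), C) = Mul(-4, C))
Function('a')(u) = Mul(Rational(-1, 3), Pow(u, -1), Add(-12, u)) (Function('a')(u) = Mul(Add(u, -12), Pow(Add(u, Mul(-4, u)), -1)) = Mul(Add(-12, u), Pow(Mul(-3, u), -1)) = Mul(Add(-12, u), Mul(Rational(-1, 3), Pow(u, -1))) = Mul(Rational(-1, 3), Pow(u, -1), Add(-12, u)))
Add(Mul(Function('O')(-11), Function('a')(4)), 62) = Add(Mul(-7, Mul(Rational(1, 3), Pow(4, -1), Add(12, Mul(-1, 4)))), 62) = Add(Mul(-7, Mul(Rational(1, 3), Rational(1, 4), Add(12, -4))), 62) = Add(Mul(-7, Mul(Rational(1, 3), Rational(1, 4), 8)), 62) = Add(Mul(-7, Rational(2, 3)), 62) = Add(Rational(-14, 3), 62) = Rational(172, 3)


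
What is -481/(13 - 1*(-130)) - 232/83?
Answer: -5623/913 ≈ -6.1588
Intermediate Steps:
-481/(13 - 1*(-130)) - 232/83 = -481/(13 + 130) - 232*1/83 = -481/143 - 232/83 = -481*1/143 - 232/83 = -37/11 - 232/83 = -5623/913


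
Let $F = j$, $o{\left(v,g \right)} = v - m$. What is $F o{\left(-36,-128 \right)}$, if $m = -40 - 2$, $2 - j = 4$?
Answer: $-12$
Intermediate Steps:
$j = -2$ ($j = 2 - 4 = -2$)
$m = -42$
$o{\left(v,g \right)} = 42 + v$ ($o{\left(v,g \right)} = v - -42 = v + 42 = 42 + v$)
$F = -2$
$F o{\left(-36,-128 \right)} = - 2 \left(42 - 36\right) = \left(-2\right) 6 = -12$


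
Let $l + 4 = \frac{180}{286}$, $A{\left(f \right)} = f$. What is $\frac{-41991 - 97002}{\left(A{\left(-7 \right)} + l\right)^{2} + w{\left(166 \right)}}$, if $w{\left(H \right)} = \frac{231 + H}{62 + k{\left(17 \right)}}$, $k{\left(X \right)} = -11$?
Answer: $- \frac{144955660707}{120281992} \approx -1205.1$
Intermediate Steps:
$l = - \frac{482}{143}$ ($l = -4 + \frac{180}{286} = -4 + 180 \cdot \frac{1}{286} = -4 + \frac{90}{143} = - \frac{482}{143} \approx -3.3706$)
$w{\left(H \right)} = \frac{77}{17} + \frac{H}{51}$ ($w{\left(H \right)} = \frac{231 + H}{62 - 11} = \frac{231 + H}{51} = \left(231 + H\right) \frac{1}{51} = \frac{77}{17} + \frac{H}{51}$)
$\frac{-41991 - 97002}{\left(A{\left(-7 \right)} + l\right)^{2} + w{\left(166 \right)}} = \frac{-41991 - 97002}{\left(-7 - \frac{482}{143}\right)^{2} + \left(\frac{77}{17} + \frac{1}{51} \cdot 166\right)} = - \frac{138993}{\left(- \frac{1483}{143}\right)^{2} + \left(\frac{77}{17} + \frac{166}{51}\right)} = - \frac{138993}{\frac{2199289}{20449} + \frac{397}{51}} = - \frac{138993}{\frac{120281992}{1042899}} = \left(-138993\right) \frac{1042899}{120281992} = - \frac{144955660707}{120281992}$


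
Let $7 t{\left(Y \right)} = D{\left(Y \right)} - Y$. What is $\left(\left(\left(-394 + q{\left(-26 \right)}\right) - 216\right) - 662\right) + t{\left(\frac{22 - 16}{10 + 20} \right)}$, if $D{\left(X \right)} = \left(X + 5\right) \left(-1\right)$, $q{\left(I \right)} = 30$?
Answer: $- \frac{43497}{35} \approx -1242.8$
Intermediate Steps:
$D{\left(X \right)} = -5 - X$ ($D{\left(X \right)} = \left(5 + X\right) \left(-1\right) = -5 - X$)
$t{\left(Y \right)} = - \frac{5}{7} - \frac{2 Y}{7}$ ($t{\left(Y \right)} = \frac{\left(-5 - Y\right) - Y}{7} = \frac{-5 - 2 Y}{7} = - \frac{5}{7} - \frac{2 Y}{7}$)
$\left(\left(\left(-394 + q{\left(-26 \right)}\right) - 216\right) - 662\right) + t{\left(\frac{22 - 16}{10 + 20} \right)} = \left(\left(\left(-394 + 30\right) - 216\right) - 662\right) - \left(\frac{5}{7} + \frac{2 \frac{22 - 16}{10 + 20}}{7}\right) = \left(\left(-364 - 216\right) - 662\right) - \left(\frac{5}{7} + \frac{2 \cdot \frac{6}{30}}{7}\right) = \left(-580 - 662\right) - \left(\frac{5}{7} + \frac{2 \cdot 6 \cdot \frac{1}{30}}{7}\right) = -1242 - \frac{27}{35} = - \frac{43497}{35}$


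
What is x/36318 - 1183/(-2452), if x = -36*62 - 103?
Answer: 18619387/44525868 ≈ 0.41817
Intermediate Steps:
x = -2335 (x = -2232 - 103 = -2335)
x/36318 - 1183/(-2452) = -2335/36318 - 1183/(-2452) = -2335*1/36318 - 1183*(-1/2452) = -2335/36318 + 1183/2452 = 18619387/44525868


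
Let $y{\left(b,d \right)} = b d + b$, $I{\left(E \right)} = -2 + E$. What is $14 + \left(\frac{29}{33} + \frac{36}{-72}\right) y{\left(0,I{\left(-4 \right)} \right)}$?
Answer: $14$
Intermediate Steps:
$y{\left(b,d \right)} = b + b d$
$14 + \left(\frac{29}{33} + \frac{36}{-72}\right) y{\left(0,I{\left(-4 \right)} \right)} = 14 + \left(\frac{29}{33} + \frac{36}{-72}\right) 0 \left(1 - 6\right) = 14 + \left(29 \cdot \frac{1}{33} + 36 \left(- \frac{1}{72}\right)\right) 0 \left(1 - 6\right) = 14 + \left(\frac{29}{33} - \frac{1}{2}\right) 0 \left(-5\right) = 14 + \frac{25}{66} \cdot 0 = 14 + 0 = 14$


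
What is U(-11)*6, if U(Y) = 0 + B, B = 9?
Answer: 54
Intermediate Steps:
U(Y) = 9 (U(Y) = 0 + 9 = 9)
U(-11)*6 = 9*6 = 54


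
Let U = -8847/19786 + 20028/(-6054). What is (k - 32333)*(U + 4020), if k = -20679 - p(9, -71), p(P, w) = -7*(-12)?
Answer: -2128634706557572/9982037 ≈ -2.1325e+8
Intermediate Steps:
p(P, w) = 84
k = -20763 (k = -20679 - 1*84 = -20679 - 84 = -20763)
U = -74972291/19964074 (U = -8847*1/19786 + 20028*(-1/6054) = -8847/19786 - 3338/1009 = -74972291/19964074 ≈ -3.7554)
(k - 32333)*(U + 4020) = (-20763 - 32333)*(-74972291/19964074 + 4020) = -53096*80180605189/19964074 = -2128634706557572/9982037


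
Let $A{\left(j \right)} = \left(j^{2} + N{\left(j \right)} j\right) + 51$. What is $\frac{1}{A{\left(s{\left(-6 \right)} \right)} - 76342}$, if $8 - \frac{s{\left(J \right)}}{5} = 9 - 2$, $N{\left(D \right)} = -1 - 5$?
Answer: $- \frac{1}{76296} \approx -1.3107 \cdot 10^{-5}$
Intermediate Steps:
$N{\left(D \right)} = -6$
$s{\left(J \right)} = 5$ ($s{\left(J \right)} = 40 - 5 \left(9 - 2\right) = 40 - 35 = 5$)
$A{\left(j \right)} = 51 + j^{2} - 6 j$ ($A{\left(j \right)} = \left(j^{2} - 6 j\right) + 51 = 51 + j^{2} - 6 j$)
$\frac{1}{A{\left(s{\left(-6 \right)} \right)} - 76342} = \frac{1}{\left(51 + 5^{2} - 30\right) - 76342} = \frac{1}{\left(51 + 25 - 30\right) - 76342} = \frac{1}{46 - 76342} = \frac{1}{-76296} = - \frac{1}{76296}$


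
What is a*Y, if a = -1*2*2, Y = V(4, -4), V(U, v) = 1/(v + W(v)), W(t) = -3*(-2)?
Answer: -2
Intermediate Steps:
W(t) = 6
V(U, v) = 1/(6 + v) (V(U, v) = 1/(v + 6) = 1/(6 + v))
Y = ½ (Y = 1/(6 - 4) = 1/2 = ½ ≈ 0.50000)
a = -4 (a = -2*2 = -4)
a*Y = -4*½ = -2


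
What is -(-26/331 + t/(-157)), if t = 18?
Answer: 10040/51967 ≈ 0.19320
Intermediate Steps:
-(-26/331 + t/(-157)) = -(-26/331 + 18/(-157)) = -(-26*1/331 + 18*(-1/157)) = -(-26/331 - 18/157) = -1*(-10040/51967) = 10040/51967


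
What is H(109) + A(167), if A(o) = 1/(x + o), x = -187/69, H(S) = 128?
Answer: 1451077/11336 ≈ 128.01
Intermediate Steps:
x = -187/69 (x = -187*1/69 = -187/69 ≈ -2.7101)
A(o) = 1/(-187/69 + o)
H(109) + A(167) = 128 + 69/(-187 + 69*167) = 128 + 69/(-187 + 11523) = 128 + 69/11336 = 1451077/11336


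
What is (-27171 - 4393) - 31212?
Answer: -62776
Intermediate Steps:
(-27171 - 4393) - 31212 = -31564 - 31212 = -62776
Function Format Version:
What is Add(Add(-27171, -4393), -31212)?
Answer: -62776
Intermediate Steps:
Add(Add(-27171, -4393), -31212) = Add(-31564, -31212) = -62776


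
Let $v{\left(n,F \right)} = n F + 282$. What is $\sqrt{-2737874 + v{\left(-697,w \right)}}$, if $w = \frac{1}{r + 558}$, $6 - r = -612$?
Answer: $\frac{i \sqrt{19316453334}}{84} \approx 1654.6 i$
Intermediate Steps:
$r = 618$ ($r = 6 - -612 = 6 + 612 = 618$)
$w = \frac{1}{1176}$ ($w = \frac{1}{618 + 558} = \frac{1}{1176} \approx 0.00085034$)
$v{\left(n,F \right)} = 282 + F n$ ($v{\left(n,F \right)} = F n + 282 = 282 + F n$)
$\sqrt{-2737874 + v{\left(-697,w \right)}} = \sqrt{-2737874 + \left(282 + \frac{1}{1176} \left(-697\right)\right)} = \sqrt{-2737874 + \left(282 - \frac{697}{1176}\right)} = \sqrt{-2737874 + \frac{330935}{1176}} = \sqrt{- \frac{3219408889}{1176}} = \frac{i \sqrt{19316453334}}{84}$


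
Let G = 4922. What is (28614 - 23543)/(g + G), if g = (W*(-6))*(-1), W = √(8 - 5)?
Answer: 12479731/12112988 - 15213*√3/12112988 ≈ 1.0281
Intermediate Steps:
W = √3 ≈ 1.7320
g = 6*√3 (g = (√3*(-6))*(-1) = -6*√3*(-1) = 6*√3 ≈ 10.392)
(28614 - 23543)/(g + G) = (28614 - 23543)/(6*√3 + 4922) = 5071/(4922 + 6*√3)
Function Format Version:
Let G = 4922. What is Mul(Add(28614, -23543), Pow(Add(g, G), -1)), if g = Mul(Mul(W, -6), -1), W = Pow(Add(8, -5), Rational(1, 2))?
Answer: Add(Rational(12479731, 12112988), Mul(Rational(-15213, 12112988), Pow(3, Rational(1, 2)))) ≈ 1.0281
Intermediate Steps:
W = Pow(3, Rational(1, 2)) ≈ 1.7320
g = Mul(6, Pow(3, Rational(1, 2))) (g = Mul(Mul(Pow(3, Rational(1, 2)), -6), -1) = Mul(Mul(-6, Pow(3, Rational(1, 2))), -1) = Mul(6, Pow(3, Rational(1, 2))) ≈ 10.392)
Mul(Add(28614, -23543), Pow(Add(g, G), -1)) = Mul(Add(28614, -23543), Pow(Add(Mul(6, Pow(3, Rational(1, 2))), 4922), -1)) = Mul(5071, Pow(Add(4922, Mul(6, Pow(3, Rational(1, 2)))), -1))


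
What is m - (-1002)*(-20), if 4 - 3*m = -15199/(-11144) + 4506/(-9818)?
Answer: -3288749148395/164117688 ≈ -20039.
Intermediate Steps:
m = 169319125/164117688 (m = 4/3 - (-15199/(-11144) + 4506/(-9818))/3 = 4/3 - (-15199*(-1/11144) + 4506*(-1/9818))/3 = 4/3 - (15199/11144 - 2253/4909)/3 = 4/3 - 1/3*49504459/54705896 = 4/3 - 49504459/164117688 = 169319125/164117688 ≈ 1.0317)
m - (-1002)*(-20) = 169319125/164117688 - (-1002)*(-20) = 169319125/164117688 - 1*20040 = 169319125/164117688 - 20040 = -3288749148395/164117688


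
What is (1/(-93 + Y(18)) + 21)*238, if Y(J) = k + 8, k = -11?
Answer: 239785/48 ≈ 4995.5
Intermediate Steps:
Y(J) = -3 (Y(J) = -11 + 8 = -3)
(1/(-93 + Y(18)) + 21)*238 = (1/(-93 - 3) + 21)*238 = (1/(-96) + 21)*238 = (-1/96 + 21)*238 = (2015/96)*238 = 239785/48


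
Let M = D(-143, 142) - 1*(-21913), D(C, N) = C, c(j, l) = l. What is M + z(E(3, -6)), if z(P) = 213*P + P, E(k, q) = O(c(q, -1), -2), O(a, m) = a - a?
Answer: 21770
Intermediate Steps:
O(a, m) = 0
E(k, q) = 0
z(P) = 214*P
M = 21770 (M = -143 - 1*(-21913) = -143 + 21913 = 21770)
M + z(E(3, -6)) = 21770 + 214*0 = 21770 + 0 = 21770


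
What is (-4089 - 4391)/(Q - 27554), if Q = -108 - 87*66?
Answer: 2120/8351 ≈ 0.25386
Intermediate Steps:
Q = -5850 (Q = -108 - 5742 = -5850)
(-4089 - 4391)/(Q - 27554) = (-4089 - 4391)/(-5850 - 27554) = -8480/(-33404) = -8480*(-1/33404) = 2120/8351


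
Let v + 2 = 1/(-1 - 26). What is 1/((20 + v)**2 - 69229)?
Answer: -729/50232716 ≈ -1.4512e-5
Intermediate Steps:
v = -55/27 (v = -2 + 1/(-1 - 26) = -2 + 1/(-27) = -2 - 1/27 = -55/27 ≈ -2.0370)
1/((20 + v)**2 - 69229) = 1/((20 - 55/27)**2 - 69229) = 1/((485/27)**2 - 69229) = 1/(235225/729 - 69229) = 1/(-50232716/729) = -729/50232716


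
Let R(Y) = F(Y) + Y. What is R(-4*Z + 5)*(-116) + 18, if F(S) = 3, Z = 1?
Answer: -446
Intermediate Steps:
R(Y) = 3 + Y
R(-4*Z + 5)*(-116) + 18 = (3 + (-4*1 + 5))*(-116) + 18 = (3 + (-4 + 5))*(-116) + 18 = (3 + 1)*(-116) + 18 = 4*(-116) + 18 = -464 + 18 = -446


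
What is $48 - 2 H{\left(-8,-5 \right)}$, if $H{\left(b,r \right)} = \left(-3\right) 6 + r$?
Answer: $94$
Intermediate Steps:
$H{\left(b,r \right)} = -18 + r$
$48 - 2 H{\left(-8,-5 \right)} = 48 - 2 \left(-18 - 5\right) = 48 - -46 = 48 + 46 = 94$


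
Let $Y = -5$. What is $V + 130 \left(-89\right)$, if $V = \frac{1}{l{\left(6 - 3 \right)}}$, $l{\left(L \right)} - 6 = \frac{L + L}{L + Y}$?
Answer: $- \frac{34709}{3} \approx -11570.0$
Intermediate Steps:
$l{\left(L \right)} = 6 + \frac{2 L}{-5 + L}$ ($l{\left(L \right)} = 6 + \frac{L + L}{L - 5} = 6 + \frac{2 L}{-5 + L}$)
$V = \frac{1}{3}$ ($V = \frac{1}{2 \frac{1}{-5 + \left(6 - 3\right)} \left(-15 + 4 \left(6 - 3\right)\right)} = \frac{1}{2 \frac{1}{-5 + 3} \left(-15 + 4 \cdot 3\right)} = \frac{1}{2 \frac{1}{-2} \left(-15 + 12\right)} = \frac{1}{2 \left(- \frac{1}{2}\right) \left(-3\right)} = \frac{1}{3} \approx 0.33333$)
$V + 130 \left(-89\right) = \frac{1}{3} + 130 \left(-89\right) = \frac{1}{3} - 11570 = - \frac{34709}{3}$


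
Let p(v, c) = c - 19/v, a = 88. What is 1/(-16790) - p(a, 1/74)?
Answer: 5530677/27334120 ≈ 0.20234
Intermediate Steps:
1/(-16790) - p(a, 1/74) = 1/(-16790) - (1/74 - 19/88) = -1/16790 - (1/74 - 19*1/88) = -1/16790 - (1/74 - 19/88) = -1/16790 - 1*(-659/3256) = -1/16790 + 659/3256 = 5530677/27334120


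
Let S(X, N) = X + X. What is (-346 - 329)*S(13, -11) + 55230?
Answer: 37680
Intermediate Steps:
S(X, N) = 2*X
(-346 - 329)*S(13, -11) + 55230 = (-346 - 329)*(2*13) + 55230 = -675*26 + 55230 = -17550 + 55230 = 37680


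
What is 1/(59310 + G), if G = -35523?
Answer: 1/23787 ≈ 4.2040e-5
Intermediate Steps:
1/(59310 + G) = 1/(59310 - 35523) = 1/23787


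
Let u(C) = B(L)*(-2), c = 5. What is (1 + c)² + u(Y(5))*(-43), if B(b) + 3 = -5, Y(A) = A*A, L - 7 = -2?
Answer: -652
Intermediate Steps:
L = 5 (L = 7 - 2 = 5)
Y(A) = A²
B(b) = -8 (B(b) = -3 - 5 = -8)
u(C) = 16 (u(C) = -8*(-2) = 16)
(1 + c)² + u(Y(5))*(-43) = (1 + 5)² + 16*(-43) = 6² - 688 = 36 - 688 = -652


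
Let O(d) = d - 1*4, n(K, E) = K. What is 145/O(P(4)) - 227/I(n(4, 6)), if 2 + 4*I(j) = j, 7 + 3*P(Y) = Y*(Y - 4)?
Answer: -9061/19 ≈ -476.89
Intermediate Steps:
P(Y) = -7/3 + Y*(-4 + Y)/3 (P(Y) = -7/3 + (Y*(Y - 4))/3 = -7/3 + (Y*(-4 + Y))/3 = -7/3 + Y*(-4 + Y)/3)
I(j) = -1/2 + j/4
O(d) = -4 + d (O(d) = d - 4 = -4 + d)
145/O(P(4)) - 227/I(n(4, 6)) = 145/(-4 + (-7/3 - 4/3*4 + (1/3)*4**2)) - 227/(-1/2 + (1/4)*4) = 145/(-4 + (-7/3 - 16/3 + (1/3)*16)) - 227/(-1/2 + 1) = 145/(-4 + (-7/3 - 16/3 + 16/3)) - 227/1/2 = 145/(-4 - 7/3) - 227*2 = 145/(-19/3) - 454 = 145*(-3/19) - 454 = -435/19 - 454 = -9061/19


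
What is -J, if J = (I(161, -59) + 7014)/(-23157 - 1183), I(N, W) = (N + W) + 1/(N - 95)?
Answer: 469657/1606440 ≈ 0.29236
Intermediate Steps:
I(N, W) = N + W + 1/(-95 + N) (I(N, W) = (N + W) + 1/(-95 + N) = N + W + 1/(-95 + N))
J = -469657/1606440 (J = ((1 + 161² - 95*161 - 95*(-59) + 161*(-59))/(-95 + 161) + 7014)/(-23157 - 1183) = ((1 + 25921 - 15295 + 5605 - 9499)/66 + 7014)/(-24340) = ((1/66)*6733 + 7014)*(-1/24340) = (6733/66 + 7014)*(-1/24340) = (469657/66)*(-1/24340) = -469657/1606440 ≈ -0.29236)
-J = -1*(-469657/1606440) = 469657/1606440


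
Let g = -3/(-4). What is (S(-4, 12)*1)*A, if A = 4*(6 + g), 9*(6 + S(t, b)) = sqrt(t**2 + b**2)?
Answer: -162 + 12*sqrt(10) ≈ -124.05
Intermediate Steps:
g = 3/4 (g = -3*(-1/4) = 3/4 ≈ 0.75000)
S(t, b) = -6 + sqrt(b**2 + t**2)/9 (S(t, b) = -6 + sqrt(t**2 + b**2)/9 = -6 + sqrt(b**2 + t**2)/9)
A = 27 (A = 4*(6 + 3/4) = 4*(27/4) = 27)
(S(-4, 12)*1)*A = ((-6 + sqrt(12**2 + (-4)**2)/9)*1)*27 = ((-6 + sqrt(144 + 16)/9)*1)*27 = ((-6 + sqrt(160)/9)*1)*27 = ((-6 + (4*sqrt(10))/9)*1)*27 = ((-6 + 4*sqrt(10)/9)*1)*27 = (-6 + 4*sqrt(10)/9)*27 = -162 + 12*sqrt(10)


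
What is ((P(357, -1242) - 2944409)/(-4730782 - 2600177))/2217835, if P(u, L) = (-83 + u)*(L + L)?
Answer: 725005/3251771490753 ≈ 2.2296e-7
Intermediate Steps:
P(u, L) = 2*L*(-83 + u) (P(u, L) = (-83 + u)*(2*L) = 2*L*(-83 + u))
((P(357, -1242) - 2944409)/(-4730782 - 2600177))/2217835 = ((2*(-1242)*(-83 + 357) - 2944409)/(-4730782 - 2600177))/2217835 = ((2*(-1242)*274 - 2944409)/(-7330959))*(1/2217835) = ((-680616 - 2944409)*(-1/7330959))*(1/2217835) = -3625025*(-1/7330959)*(1/2217835) = (3625025/7330959)*(1/2217835) = 725005/3251771490753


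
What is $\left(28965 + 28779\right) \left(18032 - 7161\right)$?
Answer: $627735024$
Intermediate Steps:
$\left(28965 + 28779\right) \left(18032 - 7161\right) = 57744 \cdot 10871 = 627735024$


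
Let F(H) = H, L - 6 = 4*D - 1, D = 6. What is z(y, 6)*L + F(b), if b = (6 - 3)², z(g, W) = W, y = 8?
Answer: 183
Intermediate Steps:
b = 9 (b = 3² = 9)
L = 29 (L = 6 + (4*6 - 1) = 6 + (24 - 1) = 6 + 23 = 29)
z(y, 6)*L + F(b) = 6*29 + 9 = 174 + 9 = 183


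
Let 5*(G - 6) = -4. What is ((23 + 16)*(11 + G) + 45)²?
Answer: 11451456/25 ≈ 4.5806e+5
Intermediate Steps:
G = 26/5 (G = 6 + (⅕)*(-4) = 6 - ⅘ = 26/5 ≈ 5.2000)
((23 + 16)*(11 + G) + 45)² = ((23 + 16)*(11 + 26/5) + 45)² = (39*(81/5) + 45)² = (3159/5 + 45)² = (3384/5)² = 11451456/25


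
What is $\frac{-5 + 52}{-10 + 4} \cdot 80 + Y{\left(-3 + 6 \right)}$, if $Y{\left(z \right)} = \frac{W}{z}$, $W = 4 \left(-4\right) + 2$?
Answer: $- \frac{1894}{3} \approx -631.33$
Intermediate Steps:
$W = -14$ ($W = -16 + 2 = -14$)
$Y{\left(z \right)} = - \frac{14}{z}$
$\frac{-5 + 52}{-10 + 4} \cdot 80 + Y{\left(-3 + 6 \right)} = \frac{-5 + 52}{-10 + 4} \cdot 80 - \frac{14}{-3 + 6} = \frac{47}{-6} \cdot 80 - \frac{14}{3} = 47 \left(- \frac{1}{6}\right) 80 - \frac{14}{3} = \left(- \frac{47}{6}\right) 80 - \frac{14}{3} = - \frac{1880}{3} - \frac{14}{3} = - \frac{1894}{3}$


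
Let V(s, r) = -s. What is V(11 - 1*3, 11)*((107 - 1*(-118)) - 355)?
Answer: 1040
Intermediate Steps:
V(11 - 1*3, 11)*((107 - 1*(-118)) - 355) = (-(11 - 1*3))*((107 - 1*(-118)) - 355) = (-(11 - 3))*((107 + 118) - 355) = (-1*8)*(225 - 355) = -8*(-130) = 1040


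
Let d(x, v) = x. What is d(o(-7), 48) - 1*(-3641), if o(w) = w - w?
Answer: 3641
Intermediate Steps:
o(w) = 0
d(o(-7), 48) - 1*(-3641) = 0 - 1*(-3641) = 0 + 3641 = 3641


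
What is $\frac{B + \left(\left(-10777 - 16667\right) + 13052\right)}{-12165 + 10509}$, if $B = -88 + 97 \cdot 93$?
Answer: $\frac{5459}{1656} \approx 3.2965$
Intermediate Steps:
$B = 8933$ ($B = -88 + 9021 = 8933$)
$\frac{B + \left(\left(-10777 - 16667\right) + 13052\right)}{-12165 + 10509} = \frac{8933 + \left(\left(-10777 - 16667\right) + 13052\right)}{-12165 + 10509} = \frac{8933 + \left(-27444 + 13052\right)}{-1656} = \left(8933 - 14392\right) \left(- \frac{1}{1656}\right) = \left(-5459\right) \left(- \frac{1}{1656}\right) = \frac{5459}{1656}$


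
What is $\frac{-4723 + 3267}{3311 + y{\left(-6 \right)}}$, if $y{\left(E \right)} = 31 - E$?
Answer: $- \frac{364}{837} \approx -0.43489$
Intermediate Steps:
$\frac{-4723 + 3267}{3311 + y{\left(-6 \right)}} = \frac{-4723 + 3267}{3311 + \left(31 - -6\right)} = - \frac{1456}{3311 + \left(31 + 6\right)} = - \frac{1456}{3311 + 37} = - \frac{1456}{3348} = \left(-1456\right) \frac{1}{3348} = - \frac{364}{837}$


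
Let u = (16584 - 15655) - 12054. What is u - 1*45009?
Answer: -56134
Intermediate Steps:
u = -11125 (u = 929 - 12054 = -11125)
u - 1*45009 = -11125 - 1*45009 = -11125 - 45009 = -56134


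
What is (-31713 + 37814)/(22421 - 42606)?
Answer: -6101/20185 ≈ -0.30225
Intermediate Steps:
(-31713 + 37814)/(22421 - 42606) = 6101/(-20185) = 6101*(-1/20185) = -6101/20185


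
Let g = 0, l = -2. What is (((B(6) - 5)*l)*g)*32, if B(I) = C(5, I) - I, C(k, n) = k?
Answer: 0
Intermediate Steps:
B(I) = 5 - I
(((B(6) - 5)*l)*g)*32 = ((((5 - 1*6) - 5)*(-2))*0)*32 = ((((5 - 6) - 5)*(-2))*0)*32 = (((-1 - 5)*(-2))*0)*32 = (-6*(-2)*0)*32 = (12*0)*32 = 0*32 = 0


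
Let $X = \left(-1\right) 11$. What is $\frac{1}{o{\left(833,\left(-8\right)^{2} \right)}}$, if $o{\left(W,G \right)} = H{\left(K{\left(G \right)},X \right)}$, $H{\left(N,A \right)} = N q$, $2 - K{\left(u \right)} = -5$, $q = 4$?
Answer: $\frac{1}{28} \approx 0.035714$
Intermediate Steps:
$K{\left(u \right)} = 7$ ($K{\left(u \right)} = 2 - -5 = 2 + 5 = 7$)
$X = -11$
$H{\left(N,A \right)} = 4 N$ ($H{\left(N,A \right)} = N 4 = 4 N$)
$o{\left(W,G \right)} = 28$ ($o{\left(W,G \right)} = 4 \cdot 7 = 28$)
$\frac{1}{o{\left(833,\left(-8\right)^{2} \right)}} = \frac{1}{28}$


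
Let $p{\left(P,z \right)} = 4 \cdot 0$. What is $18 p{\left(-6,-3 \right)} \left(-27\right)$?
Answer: $0$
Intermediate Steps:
$p{\left(P,z \right)} = 0$
$18 p{\left(-6,-3 \right)} \left(-27\right) = 18 \cdot 0 \left(-27\right) = 0 \left(-27\right) = 0$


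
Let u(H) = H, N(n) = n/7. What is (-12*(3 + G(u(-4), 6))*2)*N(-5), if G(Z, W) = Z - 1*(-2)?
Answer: 120/7 ≈ 17.143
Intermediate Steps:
N(n) = n/7 (N(n) = n*(⅐) = n/7)
G(Z, W) = 2 + Z (G(Z, W) = Z + 2 = 2 + Z)
(-12*(3 + G(u(-4), 6))*2)*N(-5) = (-12*(3 + (2 - 4))*2)*((⅐)*(-5)) = -12*(3 - 2)*2*(-5/7) = -12*2*(-5/7) = -24*(-5/7) = 120/7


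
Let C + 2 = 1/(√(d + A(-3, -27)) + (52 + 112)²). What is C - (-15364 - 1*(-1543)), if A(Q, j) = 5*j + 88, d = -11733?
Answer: 2499188944255/180851649 - I*√2945/361703298 ≈ 13819.0 - 1.5003e-7*I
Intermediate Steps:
A(Q, j) = 88 + 5*j
C = -2 + 1/(26896 + 2*I*√2945) (C = -2 + 1/(√(-11733 + (88 + 5*(-27))) + (52 + 112)²) = -2 + 1/(√(-11733 + (88 - 135)) + 164²) = -2 + 1/(√(-11733 - 47) + 26896) = -2 + 1/(√(-11780) + 26896) = -2 + 1/(2*I*√2945 + 26896) = -2 + 1/(26896 + 2*I*√2945) ≈ -2.0 - 1.5003e-7*I)
C - (-15364 - 1*(-1543)) = (-4*√2945 + 53791*I)/(2*(√2945 - 13448*I)) - (-15364 - 1*(-1543)) = (-4*√2945 + 53791*I)/(2*(√2945 - 13448*I)) - (-15364 + 1543) = (-4*√2945 + 53791*I)/(2*(√2945 - 13448*I)) - 1*(-13821) = (-4*√2945 + 53791*I)/(2*(√2945 - 13448*I)) + 13821 = 13821 + (-4*√2945 + 53791*I)/(2*(√2945 - 13448*I))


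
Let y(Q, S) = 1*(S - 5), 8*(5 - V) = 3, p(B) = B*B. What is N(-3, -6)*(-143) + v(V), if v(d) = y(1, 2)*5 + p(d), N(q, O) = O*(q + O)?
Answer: -493799/64 ≈ -7715.6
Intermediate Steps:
p(B) = B**2
V = 37/8 (V = 5 - 1/8*3 = 5 - 3/8 = 37/8 ≈ 4.6250)
N(q, O) = O*(O + q)
y(Q, S) = -5 + S (y(Q, S) = 1*(-5 + S) = -5 + S)
v(d) = -15 + d**2 (v(d) = (-5 + 2)*5 + d**2 = -3*5 + d**2 = -15 + d**2)
N(-3, -6)*(-143) + v(V) = -6*(-6 - 3)*(-143) + (-15 + (37/8)**2) = -6*(-9)*(-143) + (-15 + 1369/64) = 54*(-143) + 409/64 = -7722 + 409/64 = -493799/64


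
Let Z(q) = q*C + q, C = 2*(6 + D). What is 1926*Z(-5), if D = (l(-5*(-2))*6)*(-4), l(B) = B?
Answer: 4497210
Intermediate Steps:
D = -240 (D = (-5*(-2)*6)*(-4) = (10*6)*(-4) = 60*(-4) = -240)
C = -468 (C = 2*(6 - 240) = 2*(-234) = -468)
Z(q) = -467*q (Z(q) = q*(-468) + q = -468*q + q = -467*q)
1926*Z(-5) = 1926*(-467*(-5)) = 1926*2335 = 4497210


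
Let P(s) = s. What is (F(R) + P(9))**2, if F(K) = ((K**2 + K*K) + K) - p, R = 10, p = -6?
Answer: 50625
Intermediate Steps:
F(K) = 6 + K + 2*K**2 (F(K) = ((K**2 + K*K) + K) - 1*(-6) = ((K**2 + K**2) + K) + 6 = (2*K**2 + K) + 6 = (K + 2*K**2) + 6 = 6 + K + 2*K**2)
(F(R) + P(9))**2 = ((6 + 10 + 2*10**2) + 9)**2 = ((6 + 10 + 2*100) + 9)**2 = ((6 + 10 + 200) + 9)**2 = (216 + 9)**2 = 225**2 = 50625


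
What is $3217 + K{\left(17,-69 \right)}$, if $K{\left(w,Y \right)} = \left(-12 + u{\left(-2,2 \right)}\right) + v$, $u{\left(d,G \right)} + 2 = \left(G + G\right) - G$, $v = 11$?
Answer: $3216$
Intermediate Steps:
$u{\left(d,G \right)} = -2 + G$ ($u{\left(d,G \right)} = -2 + \left(\left(G + G\right) - G\right) = -2 + \left(2 G - G\right) = -2 + G$)
$K{\left(w,Y \right)} = -1$ ($K{\left(w,Y \right)} = \left(-12 + \left(-2 + 2\right)\right) + 11 = \left(-12 + 0\right) + 11 = -12 + 11 = -1$)
$3217 + K{\left(17,-69 \right)} = 3217 - 1 = 3216$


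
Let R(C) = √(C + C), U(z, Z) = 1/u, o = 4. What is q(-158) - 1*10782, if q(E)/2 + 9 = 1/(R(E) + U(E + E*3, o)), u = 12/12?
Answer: 2*(-10800*√79 + 5399*I)/(-I + 2*√79) ≈ -10800.0 - 0.11215*I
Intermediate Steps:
u = 1 (u = 12*(1/12) = 1)
U(z, Z) = 1 (U(z, Z) = 1/1 = 1)
R(C) = √2*√C (R(C) = √(2*C) = √2*√C)
q(E) = -18 + 2/(1 + √2*√E) (q(E) = -18 + 2/(√2*√E + 1) = -18 + 2/(1 + √2*√E))
q(-158) - 1*10782 = 2*(-8 - 9*√2*√(-158))/(1 + √2*√(-158)) - 1*10782 = 2*(-8 - 9*√2*I*√158)/(1 + √2*(I*√158)) - 10782 = 2*(-8 - 18*I*√79)/(1 + 2*I*√79) - 10782 = -10782 + 2*(-8 - 18*I*√79)/(1 + 2*I*√79)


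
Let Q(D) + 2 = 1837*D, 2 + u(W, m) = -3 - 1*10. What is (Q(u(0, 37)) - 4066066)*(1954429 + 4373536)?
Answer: -25904303067195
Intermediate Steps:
u(W, m) = -15 (u(W, m) = -2 + (-3 - 1*10) = -2 + (-3 - 10) = -2 - 13 = -15)
Q(D) = -2 + 1837*D
(Q(u(0, 37)) - 4066066)*(1954429 + 4373536) = ((-2 + 1837*(-15)) - 4066066)*(1954429 + 4373536) = ((-2 - 27555) - 4066066)*6327965 = (-27557 - 4066066)*6327965 = -4093623*6327965 = -25904303067195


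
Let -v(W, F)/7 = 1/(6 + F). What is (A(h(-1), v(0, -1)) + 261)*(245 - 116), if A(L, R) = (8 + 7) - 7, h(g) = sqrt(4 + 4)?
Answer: 34701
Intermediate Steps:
v(W, F) = -7/(6 + F)
h(g) = 2*sqrt(2) (h(g) = sqrt(8) = 2*sqrt(2))
A(L, R) = 8 (A(L, R) = 15 - 7 = 8)
(A(h(-1), v(0, -1)) + 261)*(245 - 116) = (8 + 261)*(245 - 116) = 269*129 = 34701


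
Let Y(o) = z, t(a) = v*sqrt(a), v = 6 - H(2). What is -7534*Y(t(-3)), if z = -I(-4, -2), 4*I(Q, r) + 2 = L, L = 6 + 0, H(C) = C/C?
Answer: 7534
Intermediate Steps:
H(C) = 1
L = 6
v = 5 (v = 6 - 1*1 = 6 - 1 = 5)
I(Q, r) = 1 (I(Q, r) = -1/2 + (1/4)*6 = -1/2 + 3/2 = 1)
z = -1 (z = -1*1 = -1)
t(a) = 5*sqrt(a)
Y(o) = -1
-7534*Y(t(-3)) = -7534*(-1) = 7534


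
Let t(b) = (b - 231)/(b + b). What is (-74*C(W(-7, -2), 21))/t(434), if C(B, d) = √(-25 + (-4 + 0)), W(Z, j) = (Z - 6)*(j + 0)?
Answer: -9176*I*√29/29 ≈ -1703.9*I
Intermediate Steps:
W(Z, j) = j*(-6 + Z) (W(Z, j) = (-6 + Z)*j = j*(-6 + Z))
C(B, d) = I*√29 (C(B, d) = √(-25 - 4) = √(-29) = I*√29)
t(b) = (-231 + b)/(2*b) (t(b) = (-231 + b)/((2*b)) = (-231 + b)*(1/(2*b)) = (-231 + b)/(2*b))
(-74*C(W(-7, -2), 21))/t(434) = (-74*I*√29)/(((½)*(-231 + 434)/434)) = (-74*I*√29)/(((½)*(1/434)*203)) = (-74*I*√29)/(29/124) = -74*I*√29*(124/29) = -9176*I*√29/29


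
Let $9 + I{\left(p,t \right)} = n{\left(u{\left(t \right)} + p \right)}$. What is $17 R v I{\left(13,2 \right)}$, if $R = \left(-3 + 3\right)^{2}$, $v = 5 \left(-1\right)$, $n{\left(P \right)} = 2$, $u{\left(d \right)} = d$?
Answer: $0$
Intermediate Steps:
$I{\left(p,t \right)} = -7$ ($I{\left(p,t \right)} = -9 + 2 = -7$)
$v = -5$
$R = 0$ ($R = 0^{2} = 0$)
$17 R v I{\left(13,2 \right)} = 17 \cdot 0 \left(-5\right) \left(-7\right) = 0 \left(-5\right) \left(-7\right) = 0 \left(-7\right) = 0$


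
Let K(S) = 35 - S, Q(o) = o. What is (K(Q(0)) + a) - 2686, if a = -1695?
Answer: -4346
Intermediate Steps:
(K(Q(0)) + a) - 2686 = ((35 - 1*0) - 1695) - 2686 = ((35 + 0) - 1695) - 2686 = (35 - 1695) - 2686 = -1660 - 2686 = -4346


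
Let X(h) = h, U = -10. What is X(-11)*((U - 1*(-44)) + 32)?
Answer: -726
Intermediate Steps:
X(-11)*((U - 1*(-44)) + 32) = -11*((-10 - 1*(-44)) + 32) = -11*((-10 + 44) + 32) = -11*(34 + 32) = -11*66 = -726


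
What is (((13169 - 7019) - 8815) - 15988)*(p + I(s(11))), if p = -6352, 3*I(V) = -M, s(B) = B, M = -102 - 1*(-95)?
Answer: 355320997/3 ≈ 1.1844e+8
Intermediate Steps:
M = -7 (M = -102 + 95 = -7)
I(V) = 7/3 (I(V) = (-1*(-7))/3 = (⅓)*7 = 7/3)
(((13169 - 7019) - 8815) - 15988)*(p + I(s(11))) = (((13169 - 7019) - 8815) - 15988)*(-6352 + 7/3) = ((6150 - 8815) - 15988)*(-19049/3) = (-2665 - 15988)*(-19049/3) = -18653*(-19049/3) = 355320997/3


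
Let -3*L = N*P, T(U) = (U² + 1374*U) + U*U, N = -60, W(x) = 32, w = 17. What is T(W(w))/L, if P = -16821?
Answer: -11504/84105 ≈ -0.13678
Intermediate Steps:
T(U) = 2*U² + 1374*U (T(U) = (U² + 1374*U) + U² = 2*U² + 1374*U)
L = -336420 (L = -(-20)*(-16821) = -⅓*1009260 = -336420)
T(W(w))/L = (2*32*(687 + 32))/(-336420) = (2*32*719)*(-1/336420) = 46016*(-1/336420) = -11504/84105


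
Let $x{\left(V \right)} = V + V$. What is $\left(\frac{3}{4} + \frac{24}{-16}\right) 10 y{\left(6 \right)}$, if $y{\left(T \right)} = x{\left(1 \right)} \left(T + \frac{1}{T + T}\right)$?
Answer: $- \frac{365}{4} \approx -91.25$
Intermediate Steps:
$x{\left(V \right)} = 2 V$
$y{\left(T \right)} = \frac{1}{T} + 2 T$ ($y{\left(T \right)} = 2 \cdot 1 \left(T + \frac{1}{T + T}\right) = 2 \left(T + \frac{1}{2 T}\right) = \frac{1}{T} + 2 T$)
$\left(\frac{3}{4} + \frac{24}{-16}\right) 10 y{\left(6 \right)} = \left(\frac{3}{4} + \frac{24}{-16}\right) 10 \left(\frac{1}{6} + 2 \cdot 6\right) = \left(3 \cdot \frac{1}{4} + 24 \left(- \frac{1}{16}\right)\right) 10 \left(\frac{1}{6} + 12\right) = \left(\frac{3}{4} - \frac{3}{2}\right) 10 \cdot \frac{73}{6} = \left(- \frac{3}{4}\right) 10 \cdot \frac{73}{6} = \left(- \frac{15}{2}\right) \frac{73}{6} = - \frac{365}{4}$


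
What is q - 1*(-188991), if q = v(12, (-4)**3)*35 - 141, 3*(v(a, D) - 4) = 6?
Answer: 189060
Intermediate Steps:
v(a, D) = 6 (v(a, D) = 4 + (1/3)*6 = 4 + 2 = 6)
q = 69 (q = 6*35 - 141 = 210 - 141 = 69)
q - 1*(-188991) = 69 - 1*(-188991) = 69 + 188991 = 189060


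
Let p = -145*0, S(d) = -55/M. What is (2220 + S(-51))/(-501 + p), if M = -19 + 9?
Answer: -4451/1002 ≈ -4.4421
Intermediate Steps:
M = -10
S(d) = 11/2 (S(d) = -55/(-10) = -55*(-⅒) = 11/2)
p = 0
(2220 + S(-51))/(-501 + p) = (2220 + 11/2)/(-501 + 0) = (4451/2)/(-501) = (4451/2)*(-1/501) = -4451/1002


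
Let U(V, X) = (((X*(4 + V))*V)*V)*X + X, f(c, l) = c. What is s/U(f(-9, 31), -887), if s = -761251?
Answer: 761251/318642332 ≈ 0.0023890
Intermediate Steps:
U(V, X) = X + V²*X²*(4 + V) (U(V, X) = ((V*X*(4 + V))*V)*X + X = (X*V²*(4 + V))*X + X = V²*X²*(4 + V) + X = X + V²*X²*(4 + V))
s/U(f(-9, 31), -887) = -761251*(-1/(887*(1 - 887*(-9)³ + 4*(-887)*(-9)²))) = -761251*(-1/(887*(1 - 887*(-729) + 4*(-887)*81))) = -761251*(-1/(887*(1 + 646623 - 287388))) = -761251/((-887*359236)) = -761251/(-318642332) = -761251*(-1/318642332) = 761251/318642332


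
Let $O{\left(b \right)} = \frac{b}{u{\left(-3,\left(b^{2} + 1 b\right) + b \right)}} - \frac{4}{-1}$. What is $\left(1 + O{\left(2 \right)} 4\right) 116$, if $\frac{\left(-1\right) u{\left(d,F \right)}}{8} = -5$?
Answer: $\frac{9976}{5} \approx 1995.2$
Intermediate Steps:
$u{\left(d,F \right)} = 40$ ($u{\left(d,F \right)} = \left(-8\right) \left(-5\right) = 40$)
$O{\left(b \right)} = 4 + \frac{b}{40}$ ($O{\left(b \right)} = \frac{b}{40} - \frac{4}{-1} = b \frac{1}{40} - -4 = \frac{b}{40} + 4 = 4 + \frac{b}{40}$)
$\left(1 + O{\left(2 \right)} 4\right) 116 = \left(1 + \left(4 + \frac{1}{40} \cdot 2\right) 4\right) 116 = \left(1 + \left(4 + \frac{1}{20}\right) 4\right) 116 = \left(1 + \frac{81}{20} \cdot 4\right) 116 = \left(1 + \frac{81}{5}\right) 116 = \frac{86}{5} \cdot 116 = \frac{9976}{5}$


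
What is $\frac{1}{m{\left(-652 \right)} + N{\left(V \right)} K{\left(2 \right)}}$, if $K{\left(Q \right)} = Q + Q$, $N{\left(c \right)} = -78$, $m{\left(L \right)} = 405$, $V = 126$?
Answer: $\frac{1}{93} \approx 0.010753$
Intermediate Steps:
$K{\left(Q \right)} = 2 Q$
$\frac{1}{m{\left(-652 \right)} + N{\left(V \right)} K{\left(2 \right)}} = \frac{1}{405 - 78 \cdot 2 \cdot 2} = \frac{1}{405 - 312} = \frac{1}{93}$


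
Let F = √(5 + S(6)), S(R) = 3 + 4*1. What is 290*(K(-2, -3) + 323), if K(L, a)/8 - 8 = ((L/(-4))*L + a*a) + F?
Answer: 130790 + 4640*√3 ≈ 1.3883e+5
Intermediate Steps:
S(R) = 7 (S(R) = 3 + 4 = 7)
F = 2*√3 (F = √(5 + 7) = √12 = 2*√3 ≈ 3.4641)
K(L, a) = 64 - 2*L² + 8*a² + 16*√3 (K(L, a) = 64 + 8*(((L/(-4))*L + a*a) + 2*√3) = 64 + 8*(((L*(-¼))*L + a²) + 2*√3) = 64 + 8*(((-L/4)*L + a²) + 2*√3) = 64 + 8*((-L²/4 + a²) + 2*√3) = 64 + 8*((a² - L²/4) + 2*√3) = 64 + 8*(a² + 2*√3 - L²/4) = 64 + (-2*L² + 8*a² + 16*√3) = 64 - 2*L² + 8*a² + 16*√3)
290*(K(-2, -3) + 323) = 290*((64 - 2*(-2)² + 8*(-3)² + 16*√3) + 323) = 290*((64 - 2*4 + 8*9 + 16*√3) + 323) = 290*((64 - 8 + 72 + 16*√3) + 323) = 290*((128 + 16*√3) + 323) = 290*(451 + 16*√3) = 130790 + 4640*√3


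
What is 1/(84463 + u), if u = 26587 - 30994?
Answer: 1/80056 ≈ 1.2491e-5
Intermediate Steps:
u = -4407
1/(84463 + u) = 1/(84463 - 4407) = 1/80056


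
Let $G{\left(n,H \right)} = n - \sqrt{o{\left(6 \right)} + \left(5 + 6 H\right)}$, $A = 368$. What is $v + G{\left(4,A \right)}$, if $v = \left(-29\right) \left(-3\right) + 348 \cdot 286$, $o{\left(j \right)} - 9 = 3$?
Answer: $99619 - 5 \sqrt{89} \approx 99572.0$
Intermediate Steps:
$o{\left(j \right)} = 12$ ($o{\left(j \right)} = 9 + 3 = 12$)
$v = 99615$ ($v = 87 + 99528 = 99615$)
$G{\left(n,H \right)} = n - \sqrt{17 + 6 H}$ ($G{\left(n,H \right)} = n - \sqrt{12 + \left(5 + 6 H\right)} = n - \sqrt{17 + 6 H}$)
$v + G{\left(4,A \right)} = 99615 + \left(4 - \sqrt{17 + 6 \cdot 368}\right) = 99615 + \left(4 - \sqrt{17 + 2208}\right) = 99615 + \left(4 - \sqrt{2225}\right) = 99615 + \left(4 - 5 \sqrt{89}\right) = 99619 - 5 \sqrt{89}$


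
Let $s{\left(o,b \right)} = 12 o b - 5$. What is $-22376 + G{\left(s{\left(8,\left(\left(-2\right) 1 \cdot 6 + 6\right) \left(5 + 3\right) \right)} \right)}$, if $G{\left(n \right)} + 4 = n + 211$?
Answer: $-26782$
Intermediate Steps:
$s{\left(o,b \right)} = -5 + 12 b o$ ($s{\left(o,b \right)} = 12 b o - 5 = -5 + 12 b o$)
$G{\left(n \right)} = 207 + n$ ($G{\left(n \right)} = -4 + \left(n + 211\right) = -4 + \left(211 + n\right) = 207 + n$)
$-22376 + G{\left(s{\left(8,\left(\left(-2\right) 1 \cdot 6 + 6\right) \left(5 + 3\right) \right)} \right)} = -22376 + \left(207 + \left(-5 + 12 \left(\left(-2\right) 1 \cdot 6 + 6\right) \left(5 + 3\right) 8\right)\right) = -22376 + \left(207 + \left(-5 + 12 \left(\left(-2\right) 6 + 6\right) 8 \cdot 8\right)\right) = -22376 + \left(207 + \left(-5 + 12 \left(-12 + 6\right) 8 \cdot 8\right)\right) = -22376 + \left(207 + \left(-5 + 12 \left(\left(-6\right) 8\right) 8\right)\right) = -22376 + \left(207 + \left(-5 + 12 \left(-48\right) 8\right)\right) = -22376 + \left(207 - 4613\right) = -22376 - 4406 = -26782$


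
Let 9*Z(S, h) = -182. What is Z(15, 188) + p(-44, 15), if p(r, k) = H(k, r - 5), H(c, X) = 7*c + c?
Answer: 898/9 ≈ 99.778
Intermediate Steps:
H(c, X) = 8*c
Z(S, h) = -182/9 (Z(S, h) = (1/9)*(-182) = -182/9)
p(r, k) = 8*k
Z(15, 188) + p(-44, 15) = -182/9 + 8*15 = -182/9 + 120 = 898/9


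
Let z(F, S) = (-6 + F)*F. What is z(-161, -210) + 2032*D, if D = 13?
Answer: 53303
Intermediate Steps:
z(F, S) = F*(-6 + F)
z(-161, -210) + 2032*D = -161*(-6 - 161) + 2032*13 = -161*(-167) + 26416 = 26887 + 26416 = 53303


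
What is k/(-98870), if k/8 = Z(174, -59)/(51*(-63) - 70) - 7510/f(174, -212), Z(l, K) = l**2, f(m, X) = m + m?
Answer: 35191378/14119674135 ≈ 0.0024924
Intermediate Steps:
f(m, X) = 2*m
k = -70382756/285621 (k = 8*(174**2/(51*(-63) - 70) - 7510/(2*174)) = 8*(30276/(-3213 - 70) - 7510/348) = 8*(30276/(-3283) - 7510*1/348) = 8*(30276*(-1/3283) - 3755/174) = 8*(-30276/3283 - 3755/174) = 8*(-17595689/571242) = -70382756/285621 ≈ -246.42)
k/(-98870) = -70382756/285621/(-98870) = -70382756/285621*(-1/98870) = 35191378/14119674135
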